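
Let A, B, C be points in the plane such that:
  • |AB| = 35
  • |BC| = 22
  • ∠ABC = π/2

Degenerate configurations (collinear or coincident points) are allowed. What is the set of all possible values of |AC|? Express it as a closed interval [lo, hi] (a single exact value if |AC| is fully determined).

|AC| = √(1709)  (≈ 41.3401)

|AB| ∈ {35}
|BC| ∈ {22}
|AC| ∈ {√(1709)}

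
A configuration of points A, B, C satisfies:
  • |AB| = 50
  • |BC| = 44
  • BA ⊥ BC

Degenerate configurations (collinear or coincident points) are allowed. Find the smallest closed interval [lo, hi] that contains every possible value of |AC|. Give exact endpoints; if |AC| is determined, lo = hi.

|AB| ∈ {50}
|BC| ∈ {44}
|AC| ∈ {2·√(1109)}

|AC| = 2·√(1109)  (≈ 66.6033)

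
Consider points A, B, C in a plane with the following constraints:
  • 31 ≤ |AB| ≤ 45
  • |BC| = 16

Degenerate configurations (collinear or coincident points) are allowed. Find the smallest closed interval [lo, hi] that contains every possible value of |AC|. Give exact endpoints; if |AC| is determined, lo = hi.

|AC| ∈ [15, 61]  (≈ [15.0000, 61.0000])

|AB| ∈ [31, 45]
|BC| ∈ {16}
|AC| ∈ [15, 61]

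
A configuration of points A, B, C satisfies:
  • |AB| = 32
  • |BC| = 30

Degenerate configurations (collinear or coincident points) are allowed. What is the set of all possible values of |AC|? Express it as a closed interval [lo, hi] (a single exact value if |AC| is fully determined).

|AB| ∈ {32}
|BC| ∈ {30}
|AC| ∈ [2, 62]

|AC| ∈ [2, 62]  (≈ [2.0000, 62.0000])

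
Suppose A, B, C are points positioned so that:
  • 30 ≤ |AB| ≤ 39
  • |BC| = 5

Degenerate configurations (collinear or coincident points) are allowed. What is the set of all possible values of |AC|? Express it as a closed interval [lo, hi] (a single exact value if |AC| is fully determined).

|AB| ∈ [30, 39]
|BC| ∈ {5}
|AC| ∈ [25, 44]

|AC| ∈ [25, 44]  (≈ [25.0000, 44.0000])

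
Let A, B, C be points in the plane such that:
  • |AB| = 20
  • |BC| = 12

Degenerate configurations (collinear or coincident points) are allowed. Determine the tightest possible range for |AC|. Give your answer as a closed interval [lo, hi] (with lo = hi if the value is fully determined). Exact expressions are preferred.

|AC| ∈ [8, 32]  (≈ [8.0000, 32.0000])

|AB| ∈ {20}
|BC| ∈ {12}
|AC| ∈ [8, 32]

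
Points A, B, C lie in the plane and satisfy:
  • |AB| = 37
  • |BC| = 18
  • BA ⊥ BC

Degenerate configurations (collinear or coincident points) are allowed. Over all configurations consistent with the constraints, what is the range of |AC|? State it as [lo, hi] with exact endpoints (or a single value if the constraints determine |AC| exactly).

|AC| = √(1693)  (≈ 41.1461)

|AB| ∈ {37}
|BC| ∈ {18}
|AC| ∈ {√(1693)}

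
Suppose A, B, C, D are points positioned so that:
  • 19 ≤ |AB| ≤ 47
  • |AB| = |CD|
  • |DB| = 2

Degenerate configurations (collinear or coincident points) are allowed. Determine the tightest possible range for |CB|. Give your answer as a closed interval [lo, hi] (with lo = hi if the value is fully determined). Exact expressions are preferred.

|CB| ∈ [17, 49]  (≈ [17.0000, 49.0000])

|AB| ∈ [19, 47]
|BD| ∈ {2}
|CD| ∈ [19, 47]
|AD| ∈ [17, 49]
|BC| ∈ [17, 49]
|AC| ∈ [0, 96]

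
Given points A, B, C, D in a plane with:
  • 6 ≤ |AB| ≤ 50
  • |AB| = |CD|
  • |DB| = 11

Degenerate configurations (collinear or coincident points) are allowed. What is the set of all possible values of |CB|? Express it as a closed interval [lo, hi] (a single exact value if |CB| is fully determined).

|AB| ∈ [6, 50]
|BD| ∈ {11}
|CD| ∈ [6, 50]
|AD| ∈ [0, 61]
|BC| ∈ [0, 61]
|AC| ∈ [0, 111]

|CB| ∈ [0, 61]  (≈ [0.0000, 61.0000])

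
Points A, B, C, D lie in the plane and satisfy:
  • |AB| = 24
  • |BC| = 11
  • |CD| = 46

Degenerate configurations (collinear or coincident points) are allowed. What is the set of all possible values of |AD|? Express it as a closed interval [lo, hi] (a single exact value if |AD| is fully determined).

|AD| ∈ [11, 81]  (≈ [11.0000, 81.0000])

|AB| ∈ {24}
|BC| ∈ {11}
|CD| ∈ {46}
|AC| ∈ [13, 35]
|BD| ∈ [35, 57]
|AD| ∈ [11, 81]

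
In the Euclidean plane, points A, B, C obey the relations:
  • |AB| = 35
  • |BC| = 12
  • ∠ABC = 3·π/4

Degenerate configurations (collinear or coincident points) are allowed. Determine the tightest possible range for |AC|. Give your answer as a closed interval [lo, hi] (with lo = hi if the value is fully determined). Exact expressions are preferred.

|AB| ∈ {35}
|BC| ∈ {12}
|AC| ∈ {√(420·√(2) + 1369)}

|AC| = √(420·√(2) + 1369)  (≈ 44.3054)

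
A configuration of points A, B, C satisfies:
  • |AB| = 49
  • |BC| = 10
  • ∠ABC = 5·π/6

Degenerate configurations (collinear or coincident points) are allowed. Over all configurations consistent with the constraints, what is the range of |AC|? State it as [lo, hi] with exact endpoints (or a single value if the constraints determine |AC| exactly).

|AB| ∈ {49}
|BC| ∈ {10}
|AC| ∈ {√(490·√(3) + 2501)}

|AC| = √(490·√(3) + 2501)  (≈ 57.8766)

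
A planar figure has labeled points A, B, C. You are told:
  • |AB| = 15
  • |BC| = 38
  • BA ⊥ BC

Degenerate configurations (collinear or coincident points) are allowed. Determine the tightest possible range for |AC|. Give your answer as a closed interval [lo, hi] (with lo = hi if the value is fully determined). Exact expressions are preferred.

|AB| ∈ {15}
|BC| ∈ {38}
|AC| ∈ {√(1669)}

|AC| = √(1669)  (≈ 40.8534)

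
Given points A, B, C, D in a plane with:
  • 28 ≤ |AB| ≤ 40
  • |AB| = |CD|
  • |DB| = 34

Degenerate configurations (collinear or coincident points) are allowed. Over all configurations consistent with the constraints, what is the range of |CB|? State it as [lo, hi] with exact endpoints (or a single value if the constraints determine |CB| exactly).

|CB| ∈ [0, 74]  (≈ [0.0000, 74.0000])

|AB| ∈ [28, 40]
|BD| ∈ {34}
|CD| ∈ [28, 40]
|AD| ∈ [0, 74]
|BC| ∈ [0, 74]
|AC| ∈ [0, 114]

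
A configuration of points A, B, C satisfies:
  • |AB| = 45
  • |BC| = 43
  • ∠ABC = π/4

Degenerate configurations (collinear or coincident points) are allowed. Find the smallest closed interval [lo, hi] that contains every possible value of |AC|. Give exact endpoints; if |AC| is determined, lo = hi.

|AC| = √(3874 - 1935·√(2))  (≈ 33.7268)

|AB| ∈ {45}
|BC| ∈ {43}
|AC| ∈ {√(3874 - 1935·√(2))}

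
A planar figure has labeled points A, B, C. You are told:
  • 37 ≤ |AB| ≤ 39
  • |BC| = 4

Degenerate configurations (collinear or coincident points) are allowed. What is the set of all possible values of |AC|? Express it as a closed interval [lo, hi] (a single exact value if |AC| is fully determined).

|AC| ∈ [33, 43]  (≈ [33.0000, 43.0000])

|AB| ∈ [37, 39]
|BC| ∈ {4}
|AC| ∈ [33, 43]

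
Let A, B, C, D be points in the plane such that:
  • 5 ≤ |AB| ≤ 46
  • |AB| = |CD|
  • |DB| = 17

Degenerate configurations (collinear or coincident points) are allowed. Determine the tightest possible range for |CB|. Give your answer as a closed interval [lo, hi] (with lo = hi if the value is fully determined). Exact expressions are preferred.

|CB| ∈ [0, 63]  (≈ [0.0000, 63.0000])

|AB| ∈ [5, 46]
|BD| ∈ {17}
|CD| ∈ [5, 46]
|AD| ∈ [0, 63]
|BC| ∈ [0, 63]
|AC| ∈ [0, 109]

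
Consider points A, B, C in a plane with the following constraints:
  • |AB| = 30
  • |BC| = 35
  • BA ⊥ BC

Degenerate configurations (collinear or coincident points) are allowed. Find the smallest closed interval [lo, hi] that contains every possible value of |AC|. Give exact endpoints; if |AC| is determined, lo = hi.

|AB| ∈ {30}
|BC| ∈ {35}
|AC| ∈ {5·√(85)}

|AC| = 5·√(85)  (≈ 46.0977)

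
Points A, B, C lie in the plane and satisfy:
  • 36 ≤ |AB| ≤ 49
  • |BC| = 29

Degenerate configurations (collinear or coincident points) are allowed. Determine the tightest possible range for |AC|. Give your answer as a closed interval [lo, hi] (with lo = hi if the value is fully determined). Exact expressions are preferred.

|AB| ∈ [36, 49]
|BC| ∈ {29}
|AC| ∈ [7, 78]

|AC| ∈ [7, 78]  (≈ [7.0000, 78.0000])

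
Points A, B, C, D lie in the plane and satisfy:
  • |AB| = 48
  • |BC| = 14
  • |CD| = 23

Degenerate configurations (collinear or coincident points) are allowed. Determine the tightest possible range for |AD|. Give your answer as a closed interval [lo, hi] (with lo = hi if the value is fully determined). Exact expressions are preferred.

|AD| ∈ [11, 85]  (≈ [11.0000, 85.0000])

|AB| ∈ {48}
|BC| ∈ {14}
|CD| ∈ {23}
|AC| ∈ [34, 62]
|BD| ∈ [9, 37]
|AD| ∈ [11, 85]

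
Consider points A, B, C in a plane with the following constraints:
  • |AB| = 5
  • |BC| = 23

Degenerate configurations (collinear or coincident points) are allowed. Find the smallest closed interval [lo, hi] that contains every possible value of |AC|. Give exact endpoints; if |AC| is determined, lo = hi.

|AB| ∈ {5}
|BC| ∈ {23}
|AC| ∈ [18, 28]

|AC| ∈ [18, 28]  (≈ [18.0000, 28.0000])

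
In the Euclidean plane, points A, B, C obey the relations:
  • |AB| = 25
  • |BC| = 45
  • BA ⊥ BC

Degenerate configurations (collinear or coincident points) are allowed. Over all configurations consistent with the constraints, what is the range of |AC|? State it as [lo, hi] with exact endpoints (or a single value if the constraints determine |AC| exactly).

|AB| ∈ {25}
|BC| ∈ {45}
|AC| ∈ {5·√(106)}

|AC| = 5·√(106)  (≈ 51.4782)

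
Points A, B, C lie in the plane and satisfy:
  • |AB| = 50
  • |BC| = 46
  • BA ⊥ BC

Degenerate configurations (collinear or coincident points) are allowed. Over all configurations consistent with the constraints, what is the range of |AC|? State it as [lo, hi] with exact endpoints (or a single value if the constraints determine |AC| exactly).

|AB| ∈ {50}
|BC| ∈ {46}
|AC| ∈ {2·√(1154)}

|AC| = 2·√(1154)  (≈ 67.9412)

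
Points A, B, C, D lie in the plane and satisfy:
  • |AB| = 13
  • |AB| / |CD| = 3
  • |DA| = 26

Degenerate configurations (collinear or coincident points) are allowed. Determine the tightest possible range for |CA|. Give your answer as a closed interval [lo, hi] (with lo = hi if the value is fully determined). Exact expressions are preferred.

|AB| ∈ {13}
|AD| ∈ {26}
|CD| ∈ {13/3}
|BD| ∈ [13, 39]
|AC| ∈ [65/3, 91/3]
|BC| ∈ [26/3, 130/3]

|CA| ∈ [65/3, 91/3]  (≈ [21.6667, 30.3333])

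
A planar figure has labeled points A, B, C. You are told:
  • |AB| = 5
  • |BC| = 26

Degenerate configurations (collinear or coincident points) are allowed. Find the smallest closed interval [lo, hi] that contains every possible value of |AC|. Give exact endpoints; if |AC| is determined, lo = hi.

|AC| ∈ [21, 31]  (≈ [21.0000, 31.0000])

|AB| ∈ {5}
|BC| ∈ {26}
|AC| ∈ [21, 31]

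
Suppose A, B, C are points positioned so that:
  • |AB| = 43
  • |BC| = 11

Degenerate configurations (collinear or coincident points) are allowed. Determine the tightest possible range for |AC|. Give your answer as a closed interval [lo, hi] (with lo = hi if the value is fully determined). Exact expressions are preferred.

|AB| ∈ {43}
|BC| ∈ {11}
|AC| ∈ [32, 54]

|AC| ∈ [32, 54]  (≈ [32.0000, 54.0000])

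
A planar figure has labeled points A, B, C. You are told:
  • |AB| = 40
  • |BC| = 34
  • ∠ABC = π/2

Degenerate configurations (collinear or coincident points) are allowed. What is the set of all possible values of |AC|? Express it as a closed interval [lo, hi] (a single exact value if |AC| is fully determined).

|AC| = 2·√(689)  (≈ 52.4976)

|AB| ∈ {40}
|BC| ∈ {34}
|AC| ∈ {2·√(689)}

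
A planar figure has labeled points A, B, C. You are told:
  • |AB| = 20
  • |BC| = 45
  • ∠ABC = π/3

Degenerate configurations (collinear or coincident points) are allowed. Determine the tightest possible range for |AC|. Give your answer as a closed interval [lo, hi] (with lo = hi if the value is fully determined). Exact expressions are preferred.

|AC| = 5·√(61)  (≈ 39.0512)

|AB| ∈ {20}
|BC| ∈ {45}
|AC| ∈ {5·√(61)}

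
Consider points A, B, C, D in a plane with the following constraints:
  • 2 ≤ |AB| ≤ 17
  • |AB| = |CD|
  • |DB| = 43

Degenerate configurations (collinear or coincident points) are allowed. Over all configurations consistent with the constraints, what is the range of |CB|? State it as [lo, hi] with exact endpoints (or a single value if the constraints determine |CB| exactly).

|AB| ∈ [2, 17]
|BD| ∈ {43}
|CD| ∈ [2, 17]
|AD| ∈ [26, 60]
|BC| ∈ [26, 60]
|AC| ∈ [9, 77]

|CB| ∈ [26, 60]  (≈ [26.0000, 60.0000])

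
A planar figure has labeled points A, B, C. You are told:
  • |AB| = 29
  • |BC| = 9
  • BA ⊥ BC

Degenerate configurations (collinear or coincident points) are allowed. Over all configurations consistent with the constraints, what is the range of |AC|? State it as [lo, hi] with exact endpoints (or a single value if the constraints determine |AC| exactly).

|AB| ∈ {29}
|BC| ∈ {9}
|AC| ∈ {√(922)}

|AC| = √(922)  (≈ 30.3645)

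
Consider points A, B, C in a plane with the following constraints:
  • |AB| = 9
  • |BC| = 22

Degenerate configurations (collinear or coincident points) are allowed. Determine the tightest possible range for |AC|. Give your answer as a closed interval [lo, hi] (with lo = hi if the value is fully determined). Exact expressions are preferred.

|AB| ∈ {9}
|BC| ∈ {22}
|AC| ∈ [13, 31]

|AC| ∈ [13, 31]  (≈ [13.0000, 31.0000])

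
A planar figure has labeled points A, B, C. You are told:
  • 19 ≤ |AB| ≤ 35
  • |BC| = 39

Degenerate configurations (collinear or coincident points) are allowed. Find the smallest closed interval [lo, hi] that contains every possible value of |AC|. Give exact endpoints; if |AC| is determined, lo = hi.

|AB| ∈ [19, 35]
|BC| ∈ {39}
|AC| ∈ [4, 74]

|AC| ∈ [4, 74]  (≈ [4.0000, 74.0000])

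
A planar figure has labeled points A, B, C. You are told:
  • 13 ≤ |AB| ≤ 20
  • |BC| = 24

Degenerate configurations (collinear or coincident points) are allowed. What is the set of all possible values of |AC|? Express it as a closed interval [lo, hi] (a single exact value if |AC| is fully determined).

|AB| ∈ [13, 20]
|BC| ∈ {24}
|AC| ∈ [4, 44]

|AC| ∈ [4, 44]  (≈ [4.0000, 44.0000])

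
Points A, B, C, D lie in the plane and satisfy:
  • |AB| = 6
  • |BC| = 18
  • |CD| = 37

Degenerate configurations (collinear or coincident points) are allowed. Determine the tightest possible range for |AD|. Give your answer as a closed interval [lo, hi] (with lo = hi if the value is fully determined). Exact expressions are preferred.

|AB| ∈ {6}
|BC| ∈ {18}
|CD| ∈ {37}
|AC| ∈ [12, 24]
|BD| ∈ [19, 55]
|AD| ∈ [13, 61]

|AD| ∈ [13, 61]  (≈ [13.0000, 61.0000])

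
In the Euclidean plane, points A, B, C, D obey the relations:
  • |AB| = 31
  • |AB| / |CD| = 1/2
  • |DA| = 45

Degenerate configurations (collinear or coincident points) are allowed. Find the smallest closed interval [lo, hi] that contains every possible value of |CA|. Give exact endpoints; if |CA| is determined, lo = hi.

|CA| ∈ [17, 107]  (≈ [17.0000, 107.0000])

|AB| ∈ {31}
|AD| ∈ {45}
|CD| ∈ {62}
|BD| ∈ [14, 76]
|AC| ∈ [17, 107]
|BC| ∈ [0, 138]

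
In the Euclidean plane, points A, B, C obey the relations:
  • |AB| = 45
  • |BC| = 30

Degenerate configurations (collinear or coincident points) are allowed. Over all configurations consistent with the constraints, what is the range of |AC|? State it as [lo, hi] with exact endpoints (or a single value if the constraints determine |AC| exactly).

|AB| ∈ {45}
|BC| ∈ {30}
|AC| ∈ [15, 75]

|AC| ∈ [15, 75]  (≈ [15.0000, 75.0000])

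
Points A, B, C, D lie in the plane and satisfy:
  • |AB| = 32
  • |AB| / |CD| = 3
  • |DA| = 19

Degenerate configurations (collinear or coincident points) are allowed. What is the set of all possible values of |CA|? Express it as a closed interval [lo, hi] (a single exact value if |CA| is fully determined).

|CA| ∈ [25/3, 89/3]  (≈ [8.3333, 29.6667])

|AB| ∈ {32}
|AD| ∈ {19}
|CD| ∈ {32/3}
|BD| ∈ [13, 51]
|AC| ∈ [25/3, 89/3]
|BC| ∈ [7/3, 185/3]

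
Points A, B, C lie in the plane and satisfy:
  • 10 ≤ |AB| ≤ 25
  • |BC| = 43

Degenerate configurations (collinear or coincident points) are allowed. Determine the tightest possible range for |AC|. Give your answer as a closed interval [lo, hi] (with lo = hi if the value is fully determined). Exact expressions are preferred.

|AB| ∈ [10, 25]
|BC| ∈ {43}
|AC| ∈ [18, 68]

|AC| ∈ [18, 68]  (≈ [18.0000, 68.0000])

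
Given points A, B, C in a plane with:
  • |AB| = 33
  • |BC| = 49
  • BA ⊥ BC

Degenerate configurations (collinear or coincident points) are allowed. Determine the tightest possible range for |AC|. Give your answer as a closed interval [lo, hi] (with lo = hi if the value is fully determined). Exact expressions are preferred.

|AB| ∈ {33}
|BC| ∈ {49}
|AC| ∈ {√(3490)}

|AC| = √(3490)  (≈ 59.0762)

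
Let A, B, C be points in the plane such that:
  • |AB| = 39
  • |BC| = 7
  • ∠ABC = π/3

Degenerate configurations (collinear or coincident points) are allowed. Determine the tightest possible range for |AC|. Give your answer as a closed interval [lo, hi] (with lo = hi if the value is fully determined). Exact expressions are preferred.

|AC| = √(1297)  (≈ 36.0139)

|AB| ∈ {39}
|BC| ∈ {7}
|AC| ∈ {√(1297)}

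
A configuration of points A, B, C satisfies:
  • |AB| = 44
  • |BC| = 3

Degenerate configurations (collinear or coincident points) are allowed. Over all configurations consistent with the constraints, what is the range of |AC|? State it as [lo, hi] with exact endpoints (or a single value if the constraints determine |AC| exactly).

|AC| ∈ [41, 47]  (≈ [41.0000, 47.0000])

|AB| ∈ {44}
|BC| ∈ {3}
|AC| ∈ [41, 47]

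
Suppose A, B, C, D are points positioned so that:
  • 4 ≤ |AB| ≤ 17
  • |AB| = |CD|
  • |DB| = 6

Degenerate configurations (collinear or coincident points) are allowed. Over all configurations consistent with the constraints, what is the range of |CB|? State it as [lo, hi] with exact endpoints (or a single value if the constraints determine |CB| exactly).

|AB| ∈ [4, 17]
|BD| ∈ {6}
|CD| ∈ [4, 17]
|AD| ∈ [0, 23]
|BC| ∈ [0, 23]
|AC| ∈ [0, 40]

|CB| ∈ [0, 23]  (≈ [0.0000, 23.0000])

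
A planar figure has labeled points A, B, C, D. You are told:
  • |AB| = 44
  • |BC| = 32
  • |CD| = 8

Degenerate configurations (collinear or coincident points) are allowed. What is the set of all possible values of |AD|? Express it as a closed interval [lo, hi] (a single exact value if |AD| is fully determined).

|AD| ∈ [4, 84]  (≈ [4.0000, 84.0000])

|AB| ∈ {44}
|BC| ∈ {32}
|CD| ∈ {8}
|AC| ∈ [12, 76]
|BD| ∈ [24, 40]
|AD| ∈ [4, 84]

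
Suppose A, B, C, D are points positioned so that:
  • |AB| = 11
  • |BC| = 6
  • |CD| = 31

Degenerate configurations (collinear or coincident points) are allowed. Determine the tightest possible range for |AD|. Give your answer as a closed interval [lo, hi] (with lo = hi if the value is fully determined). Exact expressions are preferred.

|AD| ∈ [14, 48]  (≈ [14.0000, 48.0000])

|AB| ∈ {11}
|BC| ∈ {6}
|CD| ∈ {31}
|AC| ∈ [5, 17]
|BD| ∈ [25, 37]
|AD| ∈ [14, 48]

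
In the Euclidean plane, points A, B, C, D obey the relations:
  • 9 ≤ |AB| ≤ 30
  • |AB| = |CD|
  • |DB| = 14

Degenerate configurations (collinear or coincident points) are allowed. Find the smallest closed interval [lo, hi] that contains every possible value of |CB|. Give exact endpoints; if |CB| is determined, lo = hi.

|CB| ∈ [0, 44]  (≈ [0.0000, 44.0000])

|AB| ∈ [9, 30]
|BD| ∈ {14}
|CD| ∈ [9, 30]
|AD| ∈ [0, 44]
|BC| ∈ [0, 44]
|AC| ∈ [0, 74]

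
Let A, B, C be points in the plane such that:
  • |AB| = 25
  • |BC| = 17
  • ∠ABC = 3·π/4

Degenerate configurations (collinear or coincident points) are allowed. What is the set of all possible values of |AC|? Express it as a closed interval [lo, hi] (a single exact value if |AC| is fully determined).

|AC| = √(425·√(2) + 914)  (≈ 38.9235)

|AB| ∈ {25}
|BC| ∈ {17}
|AC| ∈ {√(425·√(2) + 914)}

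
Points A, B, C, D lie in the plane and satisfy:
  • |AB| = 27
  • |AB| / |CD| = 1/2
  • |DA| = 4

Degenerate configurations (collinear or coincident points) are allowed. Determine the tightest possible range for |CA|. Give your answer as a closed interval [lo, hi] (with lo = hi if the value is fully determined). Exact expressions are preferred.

|CA| ∈ [50, 58]  (≈ [50.0000, 58.0000])

|AB| ∈ {27}
|AD| ∈ {4}
|CD| ∈ {54}
|BD| ∈ [23, 31]
|AC| ∈ [50, 58]
|BC| ∈ [23, 85]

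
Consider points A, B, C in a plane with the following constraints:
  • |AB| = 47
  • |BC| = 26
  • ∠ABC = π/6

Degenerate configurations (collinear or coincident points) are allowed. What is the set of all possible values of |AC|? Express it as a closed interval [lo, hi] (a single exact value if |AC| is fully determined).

|AC| = √(2885 - 1222·√(3))  (≈ 27.7206)

|AB| ∈ {47}
|BC| ∈ {26}
|AC| ∈ {√(2885 - 1222·√(3))}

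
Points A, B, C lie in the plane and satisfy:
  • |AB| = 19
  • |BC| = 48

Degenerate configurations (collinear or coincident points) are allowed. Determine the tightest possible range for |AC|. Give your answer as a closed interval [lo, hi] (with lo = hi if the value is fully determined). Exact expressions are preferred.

|AC| ∈ [29, 67]  (≈ [29.0000, 67.0000])

|AB| ∈ {19}
|BC| ∈ {48}
|AC| ∈ [29, 67]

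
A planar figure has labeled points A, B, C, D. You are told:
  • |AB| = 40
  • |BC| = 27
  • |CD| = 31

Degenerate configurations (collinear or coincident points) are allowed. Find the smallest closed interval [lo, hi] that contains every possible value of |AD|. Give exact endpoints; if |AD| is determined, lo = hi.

|AD| ∈ [0, 98]  (≈ [0.0000, 98.0000])

|AB| ∈ {40}
|BC| ∈ {27}
|CD| ∈ {31}
|AC| ∈ [13, 67]
|BD| ∈ [4, 58]
|AD| ∈ [0, 98]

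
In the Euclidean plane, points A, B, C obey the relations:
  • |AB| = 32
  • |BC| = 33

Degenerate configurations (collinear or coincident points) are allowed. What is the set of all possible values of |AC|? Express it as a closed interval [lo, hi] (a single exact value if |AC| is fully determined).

|AB| ∈ {32}
|BC| ∈ {33}
|AC| ∈ [1, 65]

|AC| ∈ [1, 65]  (≈ [1.0000, 65.0000])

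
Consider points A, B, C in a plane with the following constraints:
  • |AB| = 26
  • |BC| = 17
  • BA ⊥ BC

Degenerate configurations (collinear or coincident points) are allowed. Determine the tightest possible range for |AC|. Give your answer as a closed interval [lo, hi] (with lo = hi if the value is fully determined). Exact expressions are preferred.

|AC| = √(965)  (≈ 31.0644)

|AB| ∈ {26}
|BC| ∈ {17}
|AC| ∈ {√(965)}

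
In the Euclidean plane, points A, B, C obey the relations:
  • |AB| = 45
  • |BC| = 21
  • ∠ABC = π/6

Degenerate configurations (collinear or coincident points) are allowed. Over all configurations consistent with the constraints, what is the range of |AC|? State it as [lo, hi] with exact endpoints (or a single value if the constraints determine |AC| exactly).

|AB| ∈ {45}
|BC| ∈ {21}
|AC| ∈ {3·√(274 - 105·√(3))}

|AC| = 3·√(274 - 105·√(3))  (≈ 28.7960)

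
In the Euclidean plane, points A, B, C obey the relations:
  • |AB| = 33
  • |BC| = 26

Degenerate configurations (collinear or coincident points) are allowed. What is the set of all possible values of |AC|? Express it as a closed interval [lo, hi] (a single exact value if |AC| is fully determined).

|AB| ∈ {33}
|BC| ∈ {26}
|AC| ∈ [7, 59]

|AC| ∈ [7, 59]  (≈ [7.0000, 59.0000])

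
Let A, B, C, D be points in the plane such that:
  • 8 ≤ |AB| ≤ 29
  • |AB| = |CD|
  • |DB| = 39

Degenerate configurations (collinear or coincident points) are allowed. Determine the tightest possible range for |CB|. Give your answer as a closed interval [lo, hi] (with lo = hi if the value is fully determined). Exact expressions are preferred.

|AB| ∈ [8, 29]
|BD| ∈ {39}
|CD| ∈ [8, 29]
|AD| ∈ [10, 68]
|BC| ∈ [10, 68]
|AC| ∈ [0, 97]

|CB| ∈ [10, 68]  (≈ [10.0000, 68.0000])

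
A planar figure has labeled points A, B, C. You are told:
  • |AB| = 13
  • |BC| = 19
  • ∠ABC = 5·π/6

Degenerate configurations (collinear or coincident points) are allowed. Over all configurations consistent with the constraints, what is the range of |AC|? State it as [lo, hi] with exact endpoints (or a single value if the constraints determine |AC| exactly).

|AC| = √(247·√(3) + 530)  (≈ 30.9486)

|AB| ∈ {13}
|BC| ∈ {19}
|AC| ∈ {√(247·√(3) + 530)}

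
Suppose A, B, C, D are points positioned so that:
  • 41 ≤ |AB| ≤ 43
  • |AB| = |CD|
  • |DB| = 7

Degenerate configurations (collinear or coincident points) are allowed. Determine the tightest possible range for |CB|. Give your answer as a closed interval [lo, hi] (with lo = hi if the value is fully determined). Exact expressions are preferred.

|AB| ∈ [41, 43]
|BD| ∈ {7}
|CD| ∈ [41, 43]
|AD| ∈ [34, 50]
|BC| ∈ [34, 50]
|AC| ∈ [0, 93]

|CB| ∈ [34, 50]  (≈ [34.0000, 50.0000])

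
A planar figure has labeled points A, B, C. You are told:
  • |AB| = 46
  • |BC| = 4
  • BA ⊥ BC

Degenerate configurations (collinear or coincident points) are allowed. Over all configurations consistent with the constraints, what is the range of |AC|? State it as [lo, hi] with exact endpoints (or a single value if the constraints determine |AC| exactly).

|AB| ∈ {46}
|BC| ∈ {4}
|AC| ∈ {2·√(533)}

|AC| = 2·√(533)  (≈ 46.1736)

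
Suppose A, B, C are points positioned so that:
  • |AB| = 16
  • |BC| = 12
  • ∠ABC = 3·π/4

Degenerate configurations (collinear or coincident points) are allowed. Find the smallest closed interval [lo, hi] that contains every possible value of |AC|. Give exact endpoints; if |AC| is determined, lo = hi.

|AB| ∈ {16}
|BC| ∈ {12}
|AC| ∈ {4·√(12·√(2) + 25)}

|AC| = 4·√(12·√(2) + 25)  (≈ 25.9139)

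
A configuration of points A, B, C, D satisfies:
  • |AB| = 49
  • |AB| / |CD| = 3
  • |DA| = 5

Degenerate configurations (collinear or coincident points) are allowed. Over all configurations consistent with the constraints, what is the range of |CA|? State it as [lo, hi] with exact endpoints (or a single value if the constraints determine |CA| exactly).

|CA| ∈ [34/3, 64/3]  (≈ [11.3333, 21.3333])

|AB| ∈ {49}
|AD| ∈ {5}
|CD| ∈ {49/3}
|BD| ∈ [44, 54]
|AC| ∈ [34/3, 64/3]
|BC| ∈ [83/3, 211/3]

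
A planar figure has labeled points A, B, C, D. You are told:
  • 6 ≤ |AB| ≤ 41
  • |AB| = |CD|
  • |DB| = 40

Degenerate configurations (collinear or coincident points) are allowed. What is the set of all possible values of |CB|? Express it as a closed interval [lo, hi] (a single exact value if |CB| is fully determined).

|AB| ∈ [6, 41]
|BD| ∈ {40}
|CD| ∈ [6, 41]
|AD| ∈ [0, 81]
|BC| ∈ [0, 81]
|AC| ∈ [0, 122]

|CB| ∈ [0, 81]  (≈ [0.0000, 81.0000])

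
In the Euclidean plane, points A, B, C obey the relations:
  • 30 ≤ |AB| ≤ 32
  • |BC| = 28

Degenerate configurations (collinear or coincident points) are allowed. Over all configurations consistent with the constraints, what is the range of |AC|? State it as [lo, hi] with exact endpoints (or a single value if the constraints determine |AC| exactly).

|AB| ∈ [30, 32]
|BC| ∈ {28}
|AC| ∈ [2, 60]

|AC| ∈ [2, 60]  (≈ [2.0000, 60.0000])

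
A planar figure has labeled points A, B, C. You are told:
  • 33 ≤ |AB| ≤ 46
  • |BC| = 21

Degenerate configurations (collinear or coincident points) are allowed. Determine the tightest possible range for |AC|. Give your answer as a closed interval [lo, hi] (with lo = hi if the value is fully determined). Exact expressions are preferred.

|AC| ∈ [12, 67]  (≈ [12.0000, 67.0000])

|AB| ∈ [33, 46]
|BC| ∈ {21}
|AC| ∈ [12, 67]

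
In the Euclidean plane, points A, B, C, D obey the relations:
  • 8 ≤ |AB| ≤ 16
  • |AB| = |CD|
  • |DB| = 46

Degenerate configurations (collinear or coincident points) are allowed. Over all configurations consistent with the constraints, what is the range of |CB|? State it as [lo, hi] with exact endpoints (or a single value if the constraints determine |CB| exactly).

|CB| ∈ [30, 62]  (≈ [30.0000, 62.0000])

|AB| ∈ [8, 16]
|BD| ∈ {46}
|CD| ∈ [8, 16]
|AD| ∈ [30, 62]
|BC| ∈ [30, 62]
|AC| ∈ [14, 78]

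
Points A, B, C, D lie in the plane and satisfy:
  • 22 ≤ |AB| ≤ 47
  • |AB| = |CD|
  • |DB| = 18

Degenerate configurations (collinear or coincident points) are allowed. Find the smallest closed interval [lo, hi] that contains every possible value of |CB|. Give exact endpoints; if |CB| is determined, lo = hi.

|CB| ∈ [4, 65]  (≈ [4.0000, 65.0000])

|AB| ∈ [22, 47]
|BD| ∈ {18}
|CD| ∈ [22, 47]
|AD| ∈ [4, 65]
|BC| ∈ [4, 65]
|AC| ∈ [0, 112]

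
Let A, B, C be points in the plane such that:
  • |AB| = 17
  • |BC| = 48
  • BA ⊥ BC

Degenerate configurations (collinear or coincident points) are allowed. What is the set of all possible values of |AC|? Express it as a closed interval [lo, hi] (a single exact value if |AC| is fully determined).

|AB| ∈ {17}
|BC| ∈ {48}
|AC| ∈ {√(2593)}

|AC| = √(2593)  (≈ 50.9215)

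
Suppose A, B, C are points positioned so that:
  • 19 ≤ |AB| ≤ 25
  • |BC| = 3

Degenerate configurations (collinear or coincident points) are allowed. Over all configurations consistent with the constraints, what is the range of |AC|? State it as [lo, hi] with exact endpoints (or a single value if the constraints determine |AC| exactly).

|AC| ∈ [16, 28]  (≈ [16.0000, 28.0000])

|AB| ∈ [19, 25]
|BC| ∈ {3}
|AC| ∈ [16, 28]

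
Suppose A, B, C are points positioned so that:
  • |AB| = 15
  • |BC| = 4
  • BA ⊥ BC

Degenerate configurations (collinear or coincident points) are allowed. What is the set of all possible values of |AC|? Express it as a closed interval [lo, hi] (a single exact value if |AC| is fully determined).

|AB| ∈ {15}
|BC| ∈ {4}
|AC| ∈ {√(241)}

|AC| = √(241)  (≈ 15.5242)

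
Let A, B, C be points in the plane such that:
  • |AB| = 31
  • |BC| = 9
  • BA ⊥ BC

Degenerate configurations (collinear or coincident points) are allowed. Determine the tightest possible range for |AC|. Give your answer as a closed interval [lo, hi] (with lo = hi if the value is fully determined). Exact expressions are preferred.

|AC| = √(1042)  (≈ 32.2800)

|AB| ∈ {31}
|BC| ∈ {9}
|AC| ∈ {√(1042)}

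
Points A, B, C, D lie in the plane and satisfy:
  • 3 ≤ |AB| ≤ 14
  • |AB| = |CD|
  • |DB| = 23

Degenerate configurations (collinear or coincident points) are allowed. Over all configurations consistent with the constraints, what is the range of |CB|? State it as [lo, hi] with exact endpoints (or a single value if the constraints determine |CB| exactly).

|CB| ∈ [9, 37]  (≈ [9.0000, 37.0000])

|AB| ∈ [3, 14]
|BD| ∈ {23}
|CD| ∈ [3, 14]
|AD| ∈ [9, 37]
|BC| ∈ [9, 37]
|AC| ∈ [0, 51]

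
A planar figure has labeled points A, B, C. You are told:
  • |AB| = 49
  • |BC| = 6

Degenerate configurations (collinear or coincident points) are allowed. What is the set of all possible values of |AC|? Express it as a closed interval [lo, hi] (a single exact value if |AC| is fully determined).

|AC| ∈ [43, 55]  (≈ [43.0000, 55.0000])

|AB| ∈ {49}
|BC| ∈ {6}
|AC| ∈ [43, 55]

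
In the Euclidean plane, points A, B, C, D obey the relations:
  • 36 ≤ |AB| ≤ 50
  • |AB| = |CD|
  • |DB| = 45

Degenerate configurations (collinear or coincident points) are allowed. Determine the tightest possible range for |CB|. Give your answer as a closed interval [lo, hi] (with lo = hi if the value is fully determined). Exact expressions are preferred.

|AB| ∈ [36, 50]
|BD| ∈ {45}
|CD| ∈ [36, 50]
|AD| ∈ [0, 95]
|BC| ∈ [0, 95]
|AC| ∈ [0, 145]

|CB| ∈ [0, 95]  (≈ [0.0000, 95.0000])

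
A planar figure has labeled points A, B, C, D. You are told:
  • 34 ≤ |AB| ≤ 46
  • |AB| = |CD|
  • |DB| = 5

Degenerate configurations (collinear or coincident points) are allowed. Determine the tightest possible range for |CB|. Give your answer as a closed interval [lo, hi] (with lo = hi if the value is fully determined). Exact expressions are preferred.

|AB| ∈ [34, 46]
|BD| ∈ {5}
|CD| ∈ [34, 46]
|AD| ∈ [29, 51]
|BC| ∈ [29, 51]
|AC| ∈ [0, 97]

|CB| ∈ [29, 51]  (≈ [29.0000, 51.0000])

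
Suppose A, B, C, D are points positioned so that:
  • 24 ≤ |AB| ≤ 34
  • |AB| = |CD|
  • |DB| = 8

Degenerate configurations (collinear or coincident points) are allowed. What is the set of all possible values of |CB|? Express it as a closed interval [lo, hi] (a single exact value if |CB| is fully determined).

|AB| ∈ [24, 34]
|BD| ∈ {8}
|CD| ∈ [24, 34]
|AD| ∈ [16, 42]
|BC| ∈ [16, 42]
|AC| ∈ [0, 76]

|CB| ∈ [16, 42]  (≈ [16.0000, 42.0000])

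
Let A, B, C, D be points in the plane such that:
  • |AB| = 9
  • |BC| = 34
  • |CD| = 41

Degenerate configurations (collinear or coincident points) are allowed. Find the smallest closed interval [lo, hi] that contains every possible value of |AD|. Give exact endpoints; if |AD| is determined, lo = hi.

|AB| ∈ {9}
|BC| ∈ {34}
|CD| ∈ {41}
|AC| ∈ [25, 43]
|BD| ∈ [7, 75]
|AD| ∈ [0, 84]

|AD| ∈ [0, 84]  (≈ [0.0000, 84.0000])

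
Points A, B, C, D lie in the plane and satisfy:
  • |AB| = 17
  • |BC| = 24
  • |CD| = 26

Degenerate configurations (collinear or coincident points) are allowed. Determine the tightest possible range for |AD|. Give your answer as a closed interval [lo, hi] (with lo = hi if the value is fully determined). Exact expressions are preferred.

|AD| ∈ [0, 67]  (≈ [0.0000, 67.0000])

|AB| ∈ {17}
|BC| ∈ {24}
|CD| ∈ {26}
|AC| ∈ [7, 41]
|BD| ∈ [2, 50]
|AD| ∈ [0, 67]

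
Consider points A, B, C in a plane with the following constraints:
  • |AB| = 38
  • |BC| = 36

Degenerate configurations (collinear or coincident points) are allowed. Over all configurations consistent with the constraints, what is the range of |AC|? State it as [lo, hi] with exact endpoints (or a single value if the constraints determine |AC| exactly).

|AB| ∈ {38}
|BC| ∈ {36}
|AC| ∈ [2, 74]

|AC| ∈ [2, 74]  (≈ [2.0000, 74.0000])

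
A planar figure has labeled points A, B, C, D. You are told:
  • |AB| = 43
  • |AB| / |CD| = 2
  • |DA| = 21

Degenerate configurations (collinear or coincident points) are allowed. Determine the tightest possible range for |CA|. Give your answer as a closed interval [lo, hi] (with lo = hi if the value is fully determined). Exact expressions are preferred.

|AB| ∈ {43}
|AD| ∈ {21}
|CD| ∈ {43/2}
|BD| ∈ [22, 64]
|AC| ∈ [1/2, 85/2]
|BC| ∈ [1/2, 171/2]

|CA| ∈ [1/2, 85/2]  (≈ [0.5000, 42.5000])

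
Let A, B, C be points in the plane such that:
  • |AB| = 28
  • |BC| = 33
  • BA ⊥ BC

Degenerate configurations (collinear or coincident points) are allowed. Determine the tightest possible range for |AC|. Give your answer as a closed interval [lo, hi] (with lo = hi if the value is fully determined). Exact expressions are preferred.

|AB| ∈ {28}
|BC| ∈ {33}
|AC| ∈ {√(1873)}

|AC| = √(1873)  (≈ 43.2782)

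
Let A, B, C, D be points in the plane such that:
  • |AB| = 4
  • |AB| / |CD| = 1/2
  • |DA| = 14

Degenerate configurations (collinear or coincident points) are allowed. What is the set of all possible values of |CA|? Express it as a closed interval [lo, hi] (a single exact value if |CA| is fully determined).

|CA| ∈ [6, 22]  (≈ [6.0000, 22.0000])

|AB| ∈ {4}
|AD| ∈ {14}
|CD| ∈ {8}
|BD| ∈ [10, 18]
|AC| ∈ [6, 22]
|BC| ∈ [2, 26]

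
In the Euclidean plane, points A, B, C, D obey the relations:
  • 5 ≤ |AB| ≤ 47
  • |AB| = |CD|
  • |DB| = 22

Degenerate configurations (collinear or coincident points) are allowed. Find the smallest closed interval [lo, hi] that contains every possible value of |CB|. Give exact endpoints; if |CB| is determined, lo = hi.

|CB| ∈ [0, 69]  (≈ [0.0000, 69.0000])

|AB| ∈ [5, 47]
|BD| ∈ {22}
|CD| ∈ [5, 47]
|AD| ∈ [0, 69]
|BC| ∈ [0, 69]
|AC| ∈ [0, 116]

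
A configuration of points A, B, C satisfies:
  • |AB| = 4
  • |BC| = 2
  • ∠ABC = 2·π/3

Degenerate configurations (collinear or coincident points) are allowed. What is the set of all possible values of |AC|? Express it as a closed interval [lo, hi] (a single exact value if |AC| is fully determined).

|AC| = 2·√(7)  (≈ 5.2915)

|AB| ∈ {4}
|BC| ∈ {2}
|AC| ∈ {2·√(7)}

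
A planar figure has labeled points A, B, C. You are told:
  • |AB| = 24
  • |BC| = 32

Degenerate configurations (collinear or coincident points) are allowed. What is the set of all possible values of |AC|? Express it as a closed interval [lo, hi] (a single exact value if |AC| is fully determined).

|AC| ∈ [8, 56]  (≈ [8.0000, 56.0000])

|AB| ∈ {24}
|BC| ∈ {32}
|AC| ∈ [8, 56]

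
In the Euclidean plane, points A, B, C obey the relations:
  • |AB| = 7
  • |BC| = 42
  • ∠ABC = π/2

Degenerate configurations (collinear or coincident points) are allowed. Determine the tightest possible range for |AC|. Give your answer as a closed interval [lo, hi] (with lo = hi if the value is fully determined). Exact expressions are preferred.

|AB| ∈ {7}
|BC| ∈ {42}
|AC| ∈ {7·√(37)}

|AC| = 7·√(37)  (≈ 42.5793)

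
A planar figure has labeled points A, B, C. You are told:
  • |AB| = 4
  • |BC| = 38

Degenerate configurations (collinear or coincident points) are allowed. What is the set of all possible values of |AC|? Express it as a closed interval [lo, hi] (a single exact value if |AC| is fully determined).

|AC| ∈ [34, 42]  (≈ [34.0000, 42.0000])

|AB| ∈ {4}
|BC| ∈ {38}
|AC| ∈ [34, 42]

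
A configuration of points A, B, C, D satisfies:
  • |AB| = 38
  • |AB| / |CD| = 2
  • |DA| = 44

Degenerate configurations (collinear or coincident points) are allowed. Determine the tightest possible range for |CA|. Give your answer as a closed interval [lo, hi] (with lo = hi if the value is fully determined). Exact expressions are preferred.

|CA| ∈ [25, 63]  (≈ [25.0000, 63.0000])

|AB| ∈ {38}
|AD| ∈ {44}
|CD| ∈ {19}
|BD| ∈ [6, 82]
|AC| ∈ [25, 63]
|BC| ∈ [0, 101]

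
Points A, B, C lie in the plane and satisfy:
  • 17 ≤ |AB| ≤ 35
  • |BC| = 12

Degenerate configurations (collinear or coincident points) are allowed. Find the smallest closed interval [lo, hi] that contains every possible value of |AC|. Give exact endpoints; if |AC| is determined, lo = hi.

|AC| ∈ [5, 47]  (≈ [5.0000, 47.0000])

|AB| ∈ [17, 35]
|BC| ∈ {12}
|AC| ∈ [5, 47]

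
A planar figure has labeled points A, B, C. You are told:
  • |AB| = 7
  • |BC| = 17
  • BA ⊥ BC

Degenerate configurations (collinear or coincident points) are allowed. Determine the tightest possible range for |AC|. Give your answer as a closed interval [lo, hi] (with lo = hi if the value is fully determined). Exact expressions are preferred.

|AC| = 13·√(2)  (≈ 18.3848)

|AB| ∈ {7}
|BC| ∈ {17}
|AC| ∈ {13·√(2)}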